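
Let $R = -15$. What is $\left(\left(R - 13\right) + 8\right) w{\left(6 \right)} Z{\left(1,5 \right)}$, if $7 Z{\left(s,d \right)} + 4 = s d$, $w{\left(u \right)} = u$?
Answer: $- \frac{120}{7} \approx -17.143$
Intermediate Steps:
$Z{\left(s,d \right)} = - \frac{4}{7} + \frac{d s}{7}$ ($Z{\left(s,d \right)} = - \frac{4}{7} + \frac{s d}{7} = - \frac{4}{7} + \frac{d s}{7}$)
$\left(\left(R - 13\right) + 8\right) w{\left(6 \right)} Z{\left(1,5 \right)} = \left(\left(-15 - 13\right) + 8\right) 6 \left(- \frac{4}{7} + \frac{1}{7} \cdot 5 \cdot 1\right) = \left(-28 + 8\right) 6 \left(- \frac{4}{7} + \frac{5}{7}\right) = \left(-20\right) 6 \cdot \frac{1}{7} = \left(-120\right) \frac{1}{7} = - \frac{120}{7}$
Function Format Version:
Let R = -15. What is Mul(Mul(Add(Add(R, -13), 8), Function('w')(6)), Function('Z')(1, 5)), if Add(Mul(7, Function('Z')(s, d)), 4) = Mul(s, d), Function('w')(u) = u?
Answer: Rational(-120, 7) ≈ -17.143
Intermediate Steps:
Function('Z')(s, d) = Add(Rational(-4, 7), Mul(Rational(1, 7), d, s)) (Function('Z')(s, d) = Add(Rational(-4, 7), Mul(Rational(1, 7), Mul(s, d))) = Add(Rational(-4, 7), Mul(Rational(1, 7), Mul(d, s))) = Add(Rational(-4, 7), Mul(Rational(1, 7), d, s)))
Mul(Mul(Add(Add(R, -13), 8), Function('w')(6)), Function('Z')(1, 5)) = Mul(Mul(Add(Add(-15, -13), 8), 6), Add(Rational(-4, 7), Mul(Rational(1, 7), 5, 1))) = Mul(Mul(Add(-28, 8), 6), Add(Rational(-4, 7), Rational(5, 7))) = Mul(Mul(-20, 6), Rational(1, 7)) = Mul(-120, Rational(1, 7)) = Rational(-120, 7)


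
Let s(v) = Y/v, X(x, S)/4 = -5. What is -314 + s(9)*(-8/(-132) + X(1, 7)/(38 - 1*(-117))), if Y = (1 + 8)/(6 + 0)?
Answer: -963701/3069 ≈ -314.01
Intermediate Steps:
X(x, S) = -20 (X(x, S) = 4*(-5) = -20)
Y = 3/2 (Y = 9/6 = 9*(⅙) = 3/2 ≈ 1.5000)
s(v) = 3/(2*v)
-314 + s(9)*(-8/(-132) + X(1, 7)/(38 - 1*(-117))) = -314 + ((3/2)/9)*(-8/(-132) - 20/(38 - 1*(-117))) = -314 + ((3/2)*(⅑))*(-8*(-1/132) - 20/(38 + 117)) = -314 + (2/33 - 20/155)/6 = -314 + (2/33 - 20*1/155)/6 = -314 + (2/33 - 4/31)/6 = -314 + (⅙)*(-70/1023) = -314 - 35/3069 = -963701/3069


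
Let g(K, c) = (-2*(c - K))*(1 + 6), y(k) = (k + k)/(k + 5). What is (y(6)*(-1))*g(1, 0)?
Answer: -168/11 ≈ -15.273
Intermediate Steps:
y(k) = 2*k/(5 + k) (y(k) = (2*k)/(5 + k) = 2*k/(5 + k))
g(K, c) = -14*c + 14*K (g(K, c) = (-2*c + 2*K)*7 = -14*c + 14*K)
(y(6)*(-1))*g(1, 0) = ((2*6/(5 + 6))*(-1))*(-14*0 + 14*1) = ((2*6/11)*(-1))*(0 + 14) = ((2*6*(1/11))*(-1))*14 = ((12/11)*(-1))*14 = -12/11*14 = -168/11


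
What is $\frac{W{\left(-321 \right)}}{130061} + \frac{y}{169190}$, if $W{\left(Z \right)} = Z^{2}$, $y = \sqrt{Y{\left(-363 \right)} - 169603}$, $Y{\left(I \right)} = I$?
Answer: $\frac{103041}{130061} + \frac{i \sqrt{169966}}{169190} \approx 0.79225 + 0.0024367 i$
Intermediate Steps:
$y = i \sqrt{169966}$ ($y = \sqrt{-363 - 169603} = \sqrt{-169966} = i \sqrt{169966} \approx 412.27 i$)
$\frac{W{\left(-321 \right)}}{130061} + \frac{y}{169190} = \frac{\left(-321\right)^{2}}{130061} + \frac{i \sqrt{169966}}{169190} = 103041 \cdot \frac{1}{130061} + i \sqrt{169966} \cdot \frac{1}{169190} = \frac{103041}{130061} + \frac{i \sqrt{169966}}{169190}$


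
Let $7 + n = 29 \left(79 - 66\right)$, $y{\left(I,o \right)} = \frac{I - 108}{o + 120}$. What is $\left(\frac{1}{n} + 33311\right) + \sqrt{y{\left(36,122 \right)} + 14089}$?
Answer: $\frac{12325071}{370} + \frac{\sqrt{1704733}}{11} \approx 33430.0$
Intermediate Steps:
$y{\left(I,o \right)} = \frac{-108 + I}{120 + o}$
$n = 370$ ($n = -7 + 29 \left(79 - 66\right) = -7 + 29 \cdot 13 = -7 + 377 = 370$)
$\left(\frac{1}{n} + 33311\right) + \sqrt{y{\left(36,122 \right)} + 14089} = \left(\frac{1}{370} + 33311\right) + \sqrt{\frac{-108 + 36}{120 + 122} + 14089} = \left(\frac{1}{370} + 33311\right) + \sqrt{\frac{1}{242} \left(-72\right) + 14089} = \frac{12325071}{370} + \sqrt{\frac{1}{242} \left(-72\right) + 14089} = \frac{12325071}{370} + \sqrt{- \frac{36}{121} + 14089} = \frac{12325071}{370} + \sqrt{\frac{1704733}{121}} = \frac{12325071}{370} + \frac{\sqrt{1704733}}{11}$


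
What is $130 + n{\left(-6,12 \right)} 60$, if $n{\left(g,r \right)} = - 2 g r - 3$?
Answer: $8590$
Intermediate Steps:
$n{\left(g,r \right)} = -3 - 2 g r$ ($n{\left(g,r \right)} = - 2 g r - 3 = -3 - 2 g r$)
$130 + n{\left(-6,12 \right)} 60 = 130 + \left(-3 - \left(-12\right) 12\right) 60 = 130 + \left(-3 + 144\right) 60 = 130 + 141 \cdot 60 = 130 + 8460 = 8590$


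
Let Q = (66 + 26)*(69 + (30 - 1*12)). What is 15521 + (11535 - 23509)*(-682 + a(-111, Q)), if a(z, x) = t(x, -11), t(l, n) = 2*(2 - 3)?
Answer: 8205737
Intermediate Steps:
t(l, n) = -2 (t(l, n) = 2*(-1) = -2)
Q = 8004 (Q = 92*(69 + (30 - 12)) = 92*(69 + 18) = 92*87 = 8004)
a(z, x) = -2
15521 + (11535 - 23509)*(-682 + a(-111, Q)) = 15521 + (11535 - 23509)*(-682 - 2) = 15521 - 11974*(-684) = 15521 + 8190216 = 8205737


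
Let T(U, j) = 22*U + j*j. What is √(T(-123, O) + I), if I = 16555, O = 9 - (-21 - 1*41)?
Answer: √18890 ≈ 137.44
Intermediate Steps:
O = 71 (O = 9 - (-21 - 41) = 9 - 1*(-62) = 9 + 62 = 71)
T(U, j) = j² + 22*U (T(U, j) = 22*U + j² = j² + 22*U)
√(T(-123, O) + I) = √((71² + 22*(-123)) + 16555) = √((5041 - 2706) + 16555) = √(2335 + 16555) = √18890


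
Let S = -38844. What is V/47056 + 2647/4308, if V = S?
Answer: -668480/3167457 ≈ -0.21105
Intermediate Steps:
V = -38844
V/47056 + 2647/4308 = -38844/47056 + 2647/4308 = -38844*1/47056 + 2647*(1/4308) = -9711/11764 + 2647/4308 = -668480/3167457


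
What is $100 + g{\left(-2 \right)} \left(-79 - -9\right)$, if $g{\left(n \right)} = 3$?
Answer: $-110$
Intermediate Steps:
$100 + g{\left(-2 \right)} \left(-79 - -9\right) = 100 + 3 \left(-79 - -9\right) = 100 + 3 \left(-79 + 9\right) = 100 + 3 \left(-70\right) = 100 - 210 = -110$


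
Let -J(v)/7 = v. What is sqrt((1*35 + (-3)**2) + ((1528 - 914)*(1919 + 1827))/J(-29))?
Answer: 4*sqrt(29295133)/203 ≈ 106.65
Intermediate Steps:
J(v) = -7*v
sqrt((1*35 + (-3)**2) + ((1528 - 914)*(1919 + 1827))/J(-29)) = sqrt((1*35 + (-3)**2) + ((1528 - 914)*(1919 + 1827))/((-7*(-29)))) = sqrt((35 + 9) + (614*3746)/203) = sqrt(44 + 2300044*(1/203)) = sqrt(44 + 2300044/203) = sqrt(2308976/203) = 4*sqrt(29295133)/203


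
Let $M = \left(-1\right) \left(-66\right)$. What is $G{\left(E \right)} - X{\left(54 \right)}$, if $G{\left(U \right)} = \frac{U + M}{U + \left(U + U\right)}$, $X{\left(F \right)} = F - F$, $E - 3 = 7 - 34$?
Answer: $- \frac{7}{12} \approx -0.58333$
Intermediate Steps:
$M = 66$
$E = -24$ ($E = 3 + \left(7 - 34\right) = 3 - 27 = -24$)
$X{\left(F \right)} = 0$
$G{\left(U \right)} = \frac{66 + U}{3 U}$ ($G{\left(U \right)} = \frac{U + 66}{U + \left(U + U\right)} = \frac{66 + U}{U + 2 U} = \frac{66 + U}{3 U}$)
$G{\left(E \right)} - X{\left(54 \right)} = \frac{66 - 24}{3 \left(-24\right)} - 0 = \frac{1}{3} \left(- \frac{1}{24}\right) 42 + 0 = - \frac{7}{12} + 0 = - \frac{7}{12}$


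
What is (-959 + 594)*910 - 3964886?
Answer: -4297036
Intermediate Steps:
(-959 + 594)*910 - 3964886 = -365*910 - 3964886 = -332150 - 3964886 = -4297036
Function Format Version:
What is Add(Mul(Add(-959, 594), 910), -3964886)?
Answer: -4297036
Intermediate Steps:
Add(Mul(Add(-959, 594), 910), -3964886) = Add(Mul(-365, 910), -3964886) = Add(-332150, -3964886) = -4297036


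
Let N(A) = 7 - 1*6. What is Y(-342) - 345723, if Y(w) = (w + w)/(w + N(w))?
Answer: -117890859/341 ≈ -3.4572e+5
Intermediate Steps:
N(A) = 1 (N(A) = 7 - 6 = 1)
Y(w) = 2*w/(1 + w) (Y(w) = (w + w)/(w + 1) = (2*w)/(1 + w) = 2*w/(1 + w))
Y(-342) - 345723 = 2*(-342)/(1 - 342) - 345723 = 2*(-342)/(-341) - 345723 = 2*(-342)*(-1/341) - 345723 = 684/341 - 345723 = -117890859/341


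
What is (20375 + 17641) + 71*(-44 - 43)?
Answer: 31839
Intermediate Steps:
(20375 + 17641) + 71*(-44 - 43) = 38016 + 71*(-87) = 38016 - 6177 = 31839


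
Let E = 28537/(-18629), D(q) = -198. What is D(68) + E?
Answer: -3717079/18629 ≈ -199.53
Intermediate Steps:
E = -28537/18629 (E = 28537*(-1/18629) = -28537/18629 ≈ -1.5319)
D(68) + E = -198 - 28537/18629 = -3717079/18629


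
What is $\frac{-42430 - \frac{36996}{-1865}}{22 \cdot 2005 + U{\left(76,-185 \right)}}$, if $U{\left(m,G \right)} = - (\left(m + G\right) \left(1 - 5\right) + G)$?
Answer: $- \frac{79094954}{81797035} \approx -0.96697$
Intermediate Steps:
$U{\left(m,G \right)} = 3 G + 4 m$ ($U{\left(m,G \right)} = - (\left(G + m\right) \left(-4\right) + G) = - (\left(- 4 G - 4 m\right) + G) = - (- 4 m - 3 G) = 3 G + 4 m$)
$\frac{-42430 - \frac{36996}{-1865}}{22 \cdot 2005 + U{\left(76,-185 \right)}} = \frac{-42430 - \frac{36996}{-1865}}{22 \cdot 2005 + \left(3 \left(-185\right) + 4 \cdot 76\right)} = \frac{-42430 - - \frac{36996}{1865}}{44110 + \left(-555 + 304\right)} = \frac{-42430 + \frac{36996}{1865}}{44110 - 251} = - \frac{79094954}{1865 \cdot 43859} = \left(- \frac{79094954}{1865}\right) \frac{1}{43859} = - \frac{79094954}{81797035}$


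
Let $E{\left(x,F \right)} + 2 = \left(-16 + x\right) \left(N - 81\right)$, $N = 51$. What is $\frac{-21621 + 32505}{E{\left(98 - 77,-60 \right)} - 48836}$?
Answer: $- \frac{2721}{12247} \approx -0.22218$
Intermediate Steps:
$E{\left(x,F \right)} = 478 - 30 x$ ($E{\left(x,F \right)} = -2 + \left(-16 + x\right) \left(51 - 81\right) = -2 + \left(-16 + x\right) \left(-30\right) = -2 - \left(-480 + 30 x\right) = 478 - 30 x$)
$\frac{-21621 + 32505}{E{\left(98 - 77,-60 \right)} - 48836} = \frac{-21621 + 32505}{\left(478 - 30 \left(98 - 77\right)\right) - 48836} = \frac{10884}{\left(478 - 30 \left(98 - 77\right)\right) - 48836} = \frac{10884}{\left(478 - 630\right) - 48836} = \frac{10884}{-152 - 48836} = \frac{10884}{-48988} = 10884 \left(- \frac{1}{48988}\right) = - \frac{2721}{12247}$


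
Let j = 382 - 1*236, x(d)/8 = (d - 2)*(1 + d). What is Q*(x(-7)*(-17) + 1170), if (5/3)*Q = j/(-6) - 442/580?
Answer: 67398471/725 ≈ 92963.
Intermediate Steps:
x(d) = 8*(1 + d)*(-2 + d) (x(d) = 8*((d - 2)*(1 + d)) = 8*((-2 + d)*(1 + d)) = 8*((1 + d)*(-2 + d)) = 8*(1 + d)*(-2 + d))
j = 146 (j = 382 - 236 = 146)
Q = -21833/1450 (Q = 3*(146/(-6) - 442/580)/5 = 3*(146*(-⅙) - 442*1/580)/5 = 3*(-73/3 - 221/290)/5 = (⅗)*(-21833/870) = -21833/1450 ≈ -15.057)
Q*(x(-7)*(-17) + 1170) = -21833*((-16 - 8*(-7) + 8*(-7)²)*(-17) + 1170)/1450 = -21833*((-16 + 56 + 8*49)*(-17) + 1170)/1450 = -21833*((-16 + 56 + 392)*(-17) + 1170)/1450 = -21833*(432*(-17) + 1170)/1450 = -21833*(-7344 + 1170)/1450 = -21833/1450*(-6174) = 67398471/725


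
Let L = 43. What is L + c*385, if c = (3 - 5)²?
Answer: 1583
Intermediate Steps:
c = 4 (c = (-2)² = 4)
L + c*385 = 43 + 4*385 = 43 + 1540 = 1583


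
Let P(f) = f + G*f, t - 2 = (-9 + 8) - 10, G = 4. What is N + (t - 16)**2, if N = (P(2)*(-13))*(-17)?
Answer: 2835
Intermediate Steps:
t = -9 (t = 2 + ((-9 + 8) - 10) = 2 + (-1 - 10) = 2 - 11 = -9)
P(f) = 5*f (P(f) = f + 4*f = 5*f)
N = 2210 (N = ((5*2)*(-13))*(-17) = (10*(-13))*(-17) = -130*(-17) = 2210)
N + (t - 16)**2 = 2210 + (-9 - 16)**2 = 2210 + (-25)**2 = 2210 + 625 = 2835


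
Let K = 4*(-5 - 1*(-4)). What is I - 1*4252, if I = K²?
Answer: -4236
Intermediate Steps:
K = -4 (K = 4*(-5 + 4) = 4*(-1) = -4)
I = 16 (I = (-4)² = 16)
I - 1*4252 = 16 - 1*4252 = 16 - 4252 = -4236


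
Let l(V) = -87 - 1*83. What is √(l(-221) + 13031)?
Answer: 3*√1429 ≈ 113.41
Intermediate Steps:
l(V) = -170 (l(V) = -87 - 83 = -170)
√(l(-221) + 13031) = √(-170 + 13031) = √12861 = 3*√1429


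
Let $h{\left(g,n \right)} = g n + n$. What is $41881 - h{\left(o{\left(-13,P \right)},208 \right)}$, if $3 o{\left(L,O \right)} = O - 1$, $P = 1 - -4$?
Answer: $\frac{124187}{3} \approx 41396.0$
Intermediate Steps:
$P = 5$ ($P = 1 + 4 = 5$)
$o{\left(L,O \right)} = - \frac{1}{3} + \frac{O}{3}$ ($o{\left(L,O \right)} = \frac{O - 1}{3} = \frac{-1 + O}{3} = - \frac{1}{3} + \frac{O}{3}$)
$h{\left(g,n \right)} = n + g n$
$41881 - h{\left(o{\left(-13,P \right)},208 \right)} = 41881 - 208 \left(1 + \left(- \frac{1}{3} + \frac{1}{3} \cdot 5\right)\right) = 41881 - 208 \left(1 + \left(- \frac{1}{3} + \frac{5}{3}\right)\right) = 41881 - 208 \left(1 + \frac{4}{3}\right) = 41881 - 208 \cdot \frac{7}{3} = 41881 - \frac{1456}{3} = \frac{124187}{3}$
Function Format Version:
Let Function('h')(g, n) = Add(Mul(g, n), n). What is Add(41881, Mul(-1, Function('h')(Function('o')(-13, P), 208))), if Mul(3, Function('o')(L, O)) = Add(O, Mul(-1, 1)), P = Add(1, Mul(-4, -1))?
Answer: Rational(124187, 3) ≈ 41396.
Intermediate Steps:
P = 5 (P = Add(1, 4) = 5)
Function('o')(L, O) = Add(Rational(-1, 3), Mul(Rational(1, 3), O)) (Function('o')(L, O) = Mul(Rational(1, 3), Add(O, Mul(-1, 1))) = Mul(Rational(1, 3), Add(O, -1)) = Mul(Rational(1, 3), Add(-1, O)) = Add(Rational(-1, 3), Mul(Rational(1, 3), O)))
Function('h')(g, n) = Add(n, Mul(g, n))
Add(41881, Mul(-1, Function('h')(Function('o')(-13, P), 208))) = Add(41881, Mul(-1, Mul(208, Add(1, Add(Rational(-1, 3), Mul(Rational(1, 3), 5)))))) = Add(41881, Mul(-1, Mul(208, Add(1, Add(Rational(-1, 3), Rational(5, 3)))))) = Add(41881, Mul(-1, Mul(208, Add(1, Rational(4, 3))))) = Add(41881, Mul(-1, Mul(208, Rational(7, 3)))) = Add(41881, Mul(-1, Rational(1456, 3))) = Add(41881, Rational(-1456, 3)) = Rational(124187, 3)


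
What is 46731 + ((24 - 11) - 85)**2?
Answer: 51915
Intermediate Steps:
46731 + ((24 - 11) - 85)**2 = 46731 + (13 - 85)**2 = 46731 + (-72)**2 = 46731 + 5184 = 51915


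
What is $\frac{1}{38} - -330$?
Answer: $\frac{12541}{38} \approx 330.03$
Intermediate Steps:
$\frac{1}{38} - -330 = \frac{1}{38} + 330 = \frac{12541}{38}$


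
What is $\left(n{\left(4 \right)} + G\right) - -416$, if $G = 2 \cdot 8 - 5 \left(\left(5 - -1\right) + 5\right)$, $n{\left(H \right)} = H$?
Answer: $381$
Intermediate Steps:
$G = -39$ ($G = 16 - 5 \left(\left(5 + 1\right) + 5\right) = 16 - 5 \left(6 + 5\right) = 16 - 55 = -39$)
$\left(n{\left(4 \right)} + G\right) - -416 = \left(4 - 39\right) - -416 = -35 + 416 = 381$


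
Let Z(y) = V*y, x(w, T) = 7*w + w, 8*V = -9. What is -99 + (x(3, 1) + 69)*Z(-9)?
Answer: 6741/8 ≈ 842.63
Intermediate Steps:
V = -9/8 (V = (1/8)*(-9) = -9/8 ≈ -1.1250)
x(w, T) = 8*w
Z(y) = -9*y/8
-99 + (x(3, 1) + 69)*Z(-9) = -99 + (8*3 + 69)*(-9/8*(-9)) = -99 + (24 + 69)*(81/8) = -99 + 93*(81/8) = -99 + 7533/8 = 6741/8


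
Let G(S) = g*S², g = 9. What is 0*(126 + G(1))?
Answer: 0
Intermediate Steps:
G(S) = 9*S²
0*(126 + G(1)) = 0*(126 + 9*1²) = 0*(126 + 9*1) = 0*(126 + 9) = 0*135 = 0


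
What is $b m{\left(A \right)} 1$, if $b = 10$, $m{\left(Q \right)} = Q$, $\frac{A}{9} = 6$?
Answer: $540$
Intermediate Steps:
$A = 54$ ($A = 9 \cdot 6 = 54$)
$b m{\left(A \right)} 1 = 10 \cdot 54 \cdot 1 = 540 \cdot 1 = 540$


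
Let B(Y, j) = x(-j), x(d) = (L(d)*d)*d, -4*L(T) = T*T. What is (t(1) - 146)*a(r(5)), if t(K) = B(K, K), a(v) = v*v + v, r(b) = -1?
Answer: 0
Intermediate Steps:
L(T) = -T²/4 (L(T) = -T*T/4 = -T²/4)
a(v) = v + v² (a(v) = v² + v = v + v²)
x(d) = -d⁴/4 (x(d) = ((-d²/4)*d)*d = (-d³/4)*d = -d⁴/4)
B(Y, j) = -j⁴/4
t(K) = -K⁴/4
(t(1) - 146)*a(r(5)) = (-¼*1⁴ - 146)*(-(1 - 1)) = (-¼*1 - 146)*(-1*0) = (-¼ - 146)*0 = -585/4*0 = 0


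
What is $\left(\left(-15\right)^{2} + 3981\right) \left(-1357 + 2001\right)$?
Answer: $2708664$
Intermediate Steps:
$\left(\left(-15\right)^{2} + 3981\right) \left(-1357 + 2001\right) = \left(225 + 3981\right) 644 = 4206 \cdot 644 = 2708664$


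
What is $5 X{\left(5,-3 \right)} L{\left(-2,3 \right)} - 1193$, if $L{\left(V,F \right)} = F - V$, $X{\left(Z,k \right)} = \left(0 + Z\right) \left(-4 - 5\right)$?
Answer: $-2318$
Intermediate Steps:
$X{\left(Z,k \right)} = - 9 Z$ ($X{\left(Z,k \right)} = Z \left(-9\right) = - 9 Z$)
$5 X{\left(5,-3 \right)} L{\left(-2,3 \right)} - 1193 = 5 \left(\left(-9\right) 5\right) \left(3 - -2\right) - 1193 = 5 \left(-45\right) \left(3 + 2\right) - 1193 = \left(-225\right) 5 - 1193 = -1125 - 1193 = -2318$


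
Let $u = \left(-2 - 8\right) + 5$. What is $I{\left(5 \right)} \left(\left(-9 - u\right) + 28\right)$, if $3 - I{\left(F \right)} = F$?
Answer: $-48$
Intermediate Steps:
$I{\left(F \right)} = 3 - F$
$u = -5$ ($u = -10 + 5 = -5$)
$I{\left(5 \right)} \left(\left(-9 - u\right) + 28\right) = \left(3 - 5\right) \left(\left(-9 - -5\right) + 28\right) = \left(3 - 5\right) \left(\left(-9 + 5\right) + 28\right) = - 2 \left(-4 + 28\right) = \left(-2\right) 24 = -48$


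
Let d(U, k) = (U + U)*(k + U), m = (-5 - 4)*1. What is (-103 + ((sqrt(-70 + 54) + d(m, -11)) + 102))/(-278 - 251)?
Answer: -359/529 - 4*I/529 ≈ -0.67864 - 0.0075614*I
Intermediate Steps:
m = -9 (m = -9*1 = -9)
d(U, k) = 2*U*(U + k) (d(U, k) = (2*U)*(U + k) = 2*U*(U + k))
(-103 + ((sqrt(-70 + 54) + d(m, -11)) + 102))/(-278 - 251) = (-103 + ((sqrt(-70 + 54) + 2*(-9)*(-9 - 11)) + 102))/(-278 - 251) = (-103 + ((sqrt(-16) + 2*(-9)*(-20)) + 102))/(-529) = (-103 + ((4*I + 360) + 102))*(-1/529) = (-103 + ((360 + 4*I) + 102))*(-1/529) = (-103 + (462 + 4*I))*(-1/529) = (359 + 4*I)*(-1/529) = -359/529 - 4*I/529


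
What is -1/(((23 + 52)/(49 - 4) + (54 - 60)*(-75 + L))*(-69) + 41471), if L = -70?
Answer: 1/18674 ≈ 5.3550e-5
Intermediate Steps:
-1/(((23 + 52)/(49 - 4) + (54 - 60)*(-75 + L))*(-69) + 41471) = -1/(((23 + 52)/(49 - 4) + (54 - 60)*(-75 - 70))*(-69) + 41471) = -1/((75/45 - 6*(-145))*(-69) + 41471) = -1/((75*(1/45) + 870)*(-69) + 41471) = -1/((5/3 + 870)*(-69) + 41471) = -1/((2615/3)*(-69) + 41471) = -1/(-60145 + 41471) = -1/(-18674) = -1*(-1/18674) = 1/18674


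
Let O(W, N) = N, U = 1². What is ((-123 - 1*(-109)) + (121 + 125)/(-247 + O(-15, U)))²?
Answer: 225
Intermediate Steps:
U = 1
((-123 - 1*(-109)) + (121 + 125)/(-247 + O(-15, U)))² = ((-123 - 1*(-109)) + (121 + 125)/(-247 + 1))² = ((-123 + 109) + 246/(-246))² = (-14 + 246*(-1/246))² = (-14 - 1)² = (-15)² = 225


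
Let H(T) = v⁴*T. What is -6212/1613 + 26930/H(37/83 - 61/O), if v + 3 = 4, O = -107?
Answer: 192858816313/7276243 ≈ 26505.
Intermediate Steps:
v = 1 (v = -3 + 4 = 1)
H(T) = T (H(T) = 1⁴*T = 1*T = T)
-6212/1613 + 26930/H(37/83 - 61/O) = -6212/1613 + 26930/(37/83 - 61/(-107)) = -6212*1/1613 + 26930/(37*(1/83) - 61*(-1/107)) = -6212/1613 + 26930/(37/83 + 61/107) = -6212/1613 + 26930/(9022/8881) = -6212/1613 + 26930*(8881/9022) = -6212/1613 + 119582665/4511 = 192858816313/7276243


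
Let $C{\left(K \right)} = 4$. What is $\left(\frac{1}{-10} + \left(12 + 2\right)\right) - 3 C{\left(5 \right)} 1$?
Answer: $- \frac{834}{5} \approx -166.8$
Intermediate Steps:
$\left(\frac{1}{-10} + \left(12 + 2\right)\right) - 3 C{\left(5 \right)} 1 = \left(\frac{1}{-10} + \left(12 + 2\right)\right) \left(-3\right) 4 \cdot 1 = \left(- \frac{1}{10} + 14\right) \left(\left(-12\right) 1\right) = \frac{139}{10} \left(-12\right) = - \frac{834}{5}$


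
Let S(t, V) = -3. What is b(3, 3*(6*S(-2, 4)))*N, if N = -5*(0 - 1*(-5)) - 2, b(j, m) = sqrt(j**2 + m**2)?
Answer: -405*sqrt(13) ≈ -1460.2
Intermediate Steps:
N = -27 (N = -5*(0 + 5) - 2 = -5*5 - 2 = -25 - 2 = -27)
b(3, 3*(6*S(-2, 4)))*N = sqrt(3**2 + (3*(6*(-3)))**2)*(-27) = sqrt(9 + (3*(-18))**2)*(-27) = sqrt(9 + (-54)**2)*(-27) = sqrt(9 + 2916)*(-27) = sqrt(2925)*(-27) = (15*sqrt(13))*(-27) = -405*sqrt(13)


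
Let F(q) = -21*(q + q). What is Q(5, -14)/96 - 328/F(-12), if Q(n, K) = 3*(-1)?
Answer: -1375/2016 ≈ -0.68204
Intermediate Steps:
Q(n, K) = -3
F(q) = -42*q
Q(5, -14)/96 - 328/F(-12) = -3/96 - 328/((-42*(-12))) = -3*1/96 - 328/504 = -1/32 - 328*1/504 = -1/32 - 41/63 = -1375/2016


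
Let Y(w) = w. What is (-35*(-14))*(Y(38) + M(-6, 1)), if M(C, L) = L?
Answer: 19110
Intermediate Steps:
(-35*(-14))*(Y(38) + M(-6, 1)) = (-35*(-14))*(38 + 1) = 490*39 = 19110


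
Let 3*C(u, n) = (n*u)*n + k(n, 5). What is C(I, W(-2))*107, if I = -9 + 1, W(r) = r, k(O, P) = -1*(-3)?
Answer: -3103/3 ≈ -1034.3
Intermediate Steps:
k(O, P) = 3
I = -8
C(u, n) = 1 + u*n²/3 (C(u, n) = ((n*u)*n + 3)/3 = (u*n² + 3)/3 = (3 + u*n²)/3 = 1 + u*n²/3)
C(I, W(-2))*107 = (1 + (⅓)*(-8)*(-2)²)*107 = (1 + (⅓)*(-8)*4)*107 = (1 - 32/3)*107 = -29/3*107 = -3103/3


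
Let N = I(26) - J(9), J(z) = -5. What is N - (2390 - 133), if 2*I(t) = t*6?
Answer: -2174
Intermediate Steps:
I(t) = 3*t (I(t) = (t*6)/2 = (6*t)/2 = 3*t)
N = 83 (N = 3*26 - 1*(-5) = 78 + 5 = 83)
N - (2390 - 133) = 83 - (2390 - 133) = 83 - 1*2257 = 83 - 2257 = -2174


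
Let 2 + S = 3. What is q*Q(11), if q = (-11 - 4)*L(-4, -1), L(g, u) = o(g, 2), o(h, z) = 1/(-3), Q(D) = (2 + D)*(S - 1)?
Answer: 0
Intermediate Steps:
S = 1 (S = -2 + 3 = 1)
Q(D) = 0 (Q(D) = (2 + D)*(1 - 1) = (2 + D)*0 = 0)
o(h, z) = -⅓
L(g, u) = -⅓
q = 5 (q = (-11 - 4)*(-⅓) = -15*(-⅓) = 5)
q*Q(11) = 5*0 = 0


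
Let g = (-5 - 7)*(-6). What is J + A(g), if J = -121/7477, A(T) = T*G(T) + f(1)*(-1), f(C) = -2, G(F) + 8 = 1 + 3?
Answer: -2138543/7477 ≈ -286.02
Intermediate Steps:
G(F) = -4 (G(F) = -8 + (1 + 3) = -8 + 4 = -4)
g = 72 (g = -12*(-6) = 72)
A(T) = 2 - 4*T (A(T) = T*(-4) - 2*(-1) = -4*T + 2 = 2 - 4*T)
J = -121/7477 (J = -121*1/7477 = -121/7477 ≈ -0.016183)
J + A(g) = -121/7477 + (2 - 4*72) = -121/7477 + (2 - 288) = -121/7477 - 286 = -2138543/7477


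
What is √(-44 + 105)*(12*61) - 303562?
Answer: -303562 + 732*√61 ≈ -2.9785e+5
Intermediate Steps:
√(-44 + 105)*(12*61) - 303562 = √61*732 - 303562 = 732*√61 - 303562 = -303562 + 732*√61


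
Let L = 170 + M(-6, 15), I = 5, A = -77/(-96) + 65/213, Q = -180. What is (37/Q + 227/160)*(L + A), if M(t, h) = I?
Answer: 2097006209/9815040 ≈ 213.65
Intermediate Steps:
A = 7547/6816 (A = -77*(-1/96) + 65*(1/213) = 77/96 + 65/213 = 7547/6816 ≈ 1.1072)
M(t, h) = 5
L = 175 (L = 170 + 5 = 175)
(37/Q + 227/160)*(L + A) = (37/(-180) + 227/160)*(175 + 7547/6816) = (37*(-1/180) + 227*(1/160))*(1200347/6816) = (-37/180 + 227/160)*(1200347/6816) = (1747/1440)*(1200347/6816) = 2097006209/9815040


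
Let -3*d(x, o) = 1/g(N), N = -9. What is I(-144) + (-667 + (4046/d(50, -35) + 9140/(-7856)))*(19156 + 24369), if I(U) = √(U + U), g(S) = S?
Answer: 9281228127875/1964 + 12*I*√2 ≈ 4.7257e+9 + 16.971*I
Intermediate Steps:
d(x, o) = 1/27 (d(x, o) = -⅓/(-9) = -⅓*(-⅑) = 1/27)
I(U) = √2*√U (I(U) = √(2*U) = √2*√U)
I(-144) + (-667 + (4046/d(50, -35) + 9140/(-7856)))*(19156 + 24369) = √2*√(-144) + (-667 + (4046/(1/27) + 9140/(-7856)))*(19156 + 24369) = √2*(12*I) + (-667 + (4046*27 + 9140*(-1/7856)))*43525 = 12*I*√2 + (-667 + (109242 - 2285/1964))*43525 = 12*I*√2 + (-667 + 214549003/1964)*43525 = 12*I*√2 + (213239015/1964)*43525 = 12*I*√2 + 9281228127875/1964 = 9281228127875/1964 + 12*I*√2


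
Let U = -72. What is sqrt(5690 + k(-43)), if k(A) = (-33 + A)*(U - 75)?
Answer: sqrt(16862) ≈ 129.85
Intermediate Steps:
k(A) = 4851 - 147*A (k(A) = (-33 + A)*(-72 - 75) = (-33 + A)*(-147) = 4851 - 147*A)
sqrt(5690 + k(-43)) = sqrt(5690 + (4851 - 147*(-43))) = sqrt(5690 + (4851 + 6321)) = sqrt(5690 + 11172) = sqrt(16862)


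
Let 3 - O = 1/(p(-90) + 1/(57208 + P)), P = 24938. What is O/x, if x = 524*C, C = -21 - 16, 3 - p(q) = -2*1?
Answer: -1150047/7963252628 ≈ -0.00014442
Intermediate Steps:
p(q) = 5 (p(q) = 3 - (-2) = 3 - 1*(-2) = 3 + 2 = 5)
C = -37
x = -19388 (x = 524*(-37) = -19388)
O = 1150047/410731 (O = 3 - 1/(5 + 1/(57208 + 24938)) = 3 - 1/(5 + 1/82146) = 3 - 1/410731/82146 = 3 - 1*82146/410731 = 3 - 82146/410731 = 1150047/410731 ≈ 2.8000)
O/x = (1150047/410731)/(-19388) = (1150047/410731)*(-1/19388) = -1150047/7963252628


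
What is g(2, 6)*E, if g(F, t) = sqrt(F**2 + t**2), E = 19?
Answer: 38*sqrt(10) ≈ 120.17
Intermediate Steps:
g(2, 6)*E = sqrt(2**2 + 6**2)*19 = sqrt(4 + 36)*19 = sqrt(40)*19 = (2*sqrt(10))*19 = 38*sqrt(10)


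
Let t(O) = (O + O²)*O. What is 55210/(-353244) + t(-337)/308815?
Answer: -6748276234523/54543522930 ≈ -123.72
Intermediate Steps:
t(O) = O*(O + O²)
55210/(-353244) + t(-337)/308815 = 55210/(-353244) + ((-337)²*(1 - 337))/308815 = 55210*(-1/353244) + (113569*(-336))*(1/308815) = -27605/176622 - 38159184*1/308815 = -27605/176622 - 38159184/308815 = -6748276234523/54543522930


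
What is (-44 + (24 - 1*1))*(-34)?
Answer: 714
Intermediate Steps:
(-44 + (24 - 1*1))*(-34) = (-44 + (24 - 1))*(-34) = (-44 + 23)*(-34) = -21*(-34) = 714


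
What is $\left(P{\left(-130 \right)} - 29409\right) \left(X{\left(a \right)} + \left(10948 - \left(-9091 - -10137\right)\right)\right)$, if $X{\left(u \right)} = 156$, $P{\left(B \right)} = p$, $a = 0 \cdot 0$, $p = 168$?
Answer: $-294105978$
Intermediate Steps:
$a = 0$
$P{\left(B \right)} = 168$
$\left(P{\left(-130 \right)} - 29409\right) \left(X{\left(a \right)} + \left(10948 - \left(-9091 - -10137\right)\right)\right) = \left(168 - 29409\right) \left(156 + \left(10948 - \left(-9091 - -10137\right)\right)\right) = - 29241 \left(156 + \left(10948 - \left(-9091 + 10137\right)\right)\right) = - 29241 \left(156 + \left(10948 - 1046\right)\right) = - 29241 \left(156 + 9902\right) = \left(-29241\right) 10058 = -294105978$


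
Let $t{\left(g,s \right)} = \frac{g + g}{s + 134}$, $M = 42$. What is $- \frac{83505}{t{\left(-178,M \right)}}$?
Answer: $\frac{3674220}{89} \approx 41283.0$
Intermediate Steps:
$t{\left(g,s \right)} = \frac{2 g}{134 + s}$
$- \frac{83505}{t{\left(-178,M \right)}} = - \frac{83505}{2 \left(-178\right) \frac{1}{134 + 42}} = - \frac{83505}{2 \left(-178\right) \frac{1}{176}} = - \frac{83505}{- \frac{89}{44}} = \left(-83505\right) \left(- \frac{44}{89}\right) = \frac{3674220}{89}$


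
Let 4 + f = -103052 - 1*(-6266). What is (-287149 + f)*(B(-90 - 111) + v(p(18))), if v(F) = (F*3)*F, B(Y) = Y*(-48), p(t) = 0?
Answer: -3704243472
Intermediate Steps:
B(Y) = -48*Y
v(F) = 3*F**2 (v(F) = (3*F)*F = 3*F**2)
f = -96790 (f = -4 + (-103052 - 1*(-6266)) = -4 + (-103052 + 6266) = -4 - 96786 = -96790)
(-287149 + f)*(B(-90 - 111) + v(p(18))) = (-287149 - 96790)*(-48*(-90 - 111) + 3*0**2) = -383939*(-48*(-201) + 3*0) = -383939*(9648 + 0) = -383939*9648 = -3704243472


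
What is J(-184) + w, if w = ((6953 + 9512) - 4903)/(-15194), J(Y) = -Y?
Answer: 1392067/7597 ≈ 183.24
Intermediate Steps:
w = -5781/7597 (w = (16465 - 4903)*(-1/15194) = 11562*(-1/15194) = -5781/7597 ≈ -0.76096)
J(-184) + w = -1*(-184) - 5781/7597 = 184 - 5781/7597 = 1392067/7597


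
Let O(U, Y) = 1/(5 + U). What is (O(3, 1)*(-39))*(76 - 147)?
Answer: 2769/8 ≈ 346.13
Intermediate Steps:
(O(3, 1)*(-39))*(76 - 147) = (-39/(5 + 3))*(76 - 147) = (-39/8)*(-71) = ((⅛)*(-39))*(-71) = -39/8*(-71) = 2769/8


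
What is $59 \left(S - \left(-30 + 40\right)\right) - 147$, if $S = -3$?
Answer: $-914$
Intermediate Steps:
$59 \left(S - \left(-30 + 40\right)\right) - 147 = 59 \left(-3 - \left(-30 + 40\right)\right) - 147 = 59 \left(-3 - 10\right) - 147 = 59 \left(-13\right) - 147 = -767 - 147 = -914$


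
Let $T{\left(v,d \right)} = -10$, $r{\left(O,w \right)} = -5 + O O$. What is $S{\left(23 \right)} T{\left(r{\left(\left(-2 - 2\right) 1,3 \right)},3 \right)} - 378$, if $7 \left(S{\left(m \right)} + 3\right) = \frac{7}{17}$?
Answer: $- \frac{5926}{17} \approx -348.59$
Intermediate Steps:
$r{\left(O,w \right)} = -5 + O^{2}$
$S{\left(m \right)} = - \frac{50}{17}$ ($S{\left(m \right)} = -3 + \frac{7 \cdot \frac{1}{17}}{7} = -3 + \frac{1}{7} \cdot \frac{7}{17} = -3 + \frac{1}{17} = - \frac{50}{17}$)
$S{\left(23 \right)} T{\left(r{\left(\left(-2 - 2\right) 1,3 \right)},3 \right)} - 378 = \left(- \frac{50}{17}\right) \left(-10\right) - 378 = \frac{500}{17} - 378 = - \frac{5926}{17}$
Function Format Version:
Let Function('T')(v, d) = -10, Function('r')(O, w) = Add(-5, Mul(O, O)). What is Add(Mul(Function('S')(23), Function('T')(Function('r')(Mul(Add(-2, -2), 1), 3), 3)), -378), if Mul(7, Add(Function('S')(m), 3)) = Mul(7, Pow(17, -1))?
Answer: Rational(-5926, 17) ≈ -348.59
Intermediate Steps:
Function('r')(O, w) = Add(-5, Pow(O, 2))
Function('S')(m) = Rational(-50, 17) (Function('S')(m) = Add(-3, Mul(Rational(1, 7), Mul(7, Pow(17, -1)))) = Add(-3, Mul(Rational(1, 7), Mul(7, Rational(1, 17)))) = Add(-3, Mul(Rational(1, 7), Rational(7, 17))) = Add(-3, Rational(1, 17)) = Rational(-50, 17))
Add(Mul(Function('S')(23), Function('T')(Function('r')(Mul(Add(-2, -2), 1), 3), 3)), -378) = Add(Mul(Rational(-50, 17), -10), -378) = Add(Rational(500, 17), -378) = Rational(-5926, 17)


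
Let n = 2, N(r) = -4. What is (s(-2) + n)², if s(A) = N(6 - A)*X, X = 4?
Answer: 196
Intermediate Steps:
s(A) = -16 (s(A) = -4*4 = -16)
(s(-2) + n)² = (-16 + 2)² = (-14)² = 196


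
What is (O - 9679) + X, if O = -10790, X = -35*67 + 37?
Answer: -22777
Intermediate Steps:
X = -2308 (X = -2345 + 37 = -2308)
(O - 9679) + X = (-10790 - 9679) - 2308 = -20469 - 2308 = -22777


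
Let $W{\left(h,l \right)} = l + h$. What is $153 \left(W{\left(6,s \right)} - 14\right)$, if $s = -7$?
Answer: $-2295$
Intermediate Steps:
$W{\left(h,l \right)} = h + l$
$153 \left(W{\left(6,s \right)} - 14\right) = 153 \left(\left(6 - 7\right) - 14\right) = 153 \left(-1 - 14\right) = 153 \left(-15\right) = -2295$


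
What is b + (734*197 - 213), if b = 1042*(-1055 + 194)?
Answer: -752777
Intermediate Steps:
b = -897162 (b = 1042*(-861) = -897162)
b + (734*197 - 213) = -897162 + (734*197 - 213) = -897162 + (144598 - 213) = -897162 + 144385 = -752777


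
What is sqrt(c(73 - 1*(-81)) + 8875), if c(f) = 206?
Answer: 3*sqrt(1009) ≈ 95.294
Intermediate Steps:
sqrt(c(73 - 1*(-81)) + 8875) = sqrt(206 + 8875) = sqrt(9081) = 3*sqrt(1009)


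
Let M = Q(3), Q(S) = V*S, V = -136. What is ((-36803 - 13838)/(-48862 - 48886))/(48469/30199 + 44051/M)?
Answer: -155989371018/32025196716289 ≈ -0.0048708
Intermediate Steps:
Q(S) = -136*S
M = -408 (M = -136*3 = -408)
((-36803 - 13838)/(-48862 - 48886))/(48469/30199 + 44051/M) = ((-36803 - 13838)/(-48862 - 48886))/(48469/30199 + 44051/(-408)) = (-50641/(-97748))/(48469*(1/30199) + 44051*(-1/408)) = (-50641*(-1/97748))/(48469/30199 - 44051/408) = 50641/(97748*(-1310520797/12321192)) = (50641/97748)*(-12321192/1310520797) = -155989371018/32025196716289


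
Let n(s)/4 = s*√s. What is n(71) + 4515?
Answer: 4515 + 284*√71 ≈ 6908.0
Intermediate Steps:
n(s) = 4*s^(3/2) (n(s) = 4*(s*√s) = 4*s^(3/2))
n(71) + 4515 = 4*71^(3/2) + 4515 = 4*(71*√71) + 4515 = 284*√71 + 4515 = 4515 + 284*√71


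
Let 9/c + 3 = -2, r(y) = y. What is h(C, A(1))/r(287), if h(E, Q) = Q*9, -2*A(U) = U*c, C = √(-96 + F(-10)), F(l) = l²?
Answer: 81/2870 ≈ 0.028223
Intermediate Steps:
C = 2 (C = √(-96 + (-10)²) = √(-96 + 100) = √4 = 2)
c = -9/5 (c = 9/(-3 - 2) = 9/(-5) = 9*(-⅕) = -9/5 ≈ -1.8000)
A(U) = 9*U/10 (A(U) = -U*(-9)/(2*5) = -(-9)*U/10 = 9*U/10)
h(E, Q) = 9*Q
h(C, A(1))/r(287) = (9*((9/10)*1))/287 = (9*(9/10))*(1/287) = (81/10)*(1/287) = 81/2870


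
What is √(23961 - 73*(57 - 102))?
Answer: √27246 ≈ 165.06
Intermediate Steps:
√(23961 - 73*(57 - 102)) = √(23961 - 73*(-45)) = √(23961 + 3285) = √27246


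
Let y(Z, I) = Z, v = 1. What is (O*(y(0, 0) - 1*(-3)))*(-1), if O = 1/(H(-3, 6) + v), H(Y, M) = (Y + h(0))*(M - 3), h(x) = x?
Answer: 3/8 ≈ 0.37500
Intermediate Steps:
H(Y, M) = Y*(-3 + M) (H(Y, M) = (Y + 0)*(M - 3) = Y*(-3 + M))
O = -⅛ (O = 1/(-3*(-3 + 6) + 1) = 1/(-3*3 + 1) = 1/(-9 + 1) = 1/(-8) = -⅛ ≈ -0.12500)
(O*(y(0, 0) - 1*(-3)))*(-1) = -(0 - 1*(-3))/8*(-1) = -(0 + 3)/8*(-1) = -⅛*3*(-1) = -3/8*(-1) = 3/8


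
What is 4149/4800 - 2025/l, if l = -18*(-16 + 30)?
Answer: 99681/11200 ≈ 8.9001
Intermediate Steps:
l = -252 (l = -18*14 = -252)
4149/4800 - 2025/l = 4149/4800 - 2025/(-252) = 4149*(1/4800) - 2025*(-1/252) = 1383/1600 + 225/28 = 99681/11200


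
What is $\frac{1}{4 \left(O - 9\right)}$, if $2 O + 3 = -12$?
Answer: $- \frac{1}{66} \approx -0.015152$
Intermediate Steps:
$O = - \frac{15}{2}$ ($O = - \frac{3}{2} + \frac{1}{2} \left(-12\right) = - \frac{3}{2} - 6 = - \frac{15}{2} \approx -7.5$)
$\frac{1}{4 \left(O - 9\right)} = \frac{1}{4 \left(- \frac{15}{2} - 9\right)} = \frac{1}{4 \left(- \frac{33}{2}\right)} = \frac{1}{-66} = - \frac{1}{66}$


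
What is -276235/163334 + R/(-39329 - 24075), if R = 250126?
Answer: -7296060503/1294503617 ≈ -5.6362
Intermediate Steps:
-276235/163334 + R/(-39329 - 24075) = -276235/163334 + 250126/(-39329 - 24075) = -276235*1/163334 + 250126/(-63404) = -276235/163334 + 250126*(-1/63404) = -276235/163334 - 125063/31702 = -7296060503/1294503617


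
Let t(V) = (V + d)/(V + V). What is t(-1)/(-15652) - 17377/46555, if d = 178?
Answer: -535729373/1457357720 ≈ -0.36760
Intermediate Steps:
t(V) = (178 + V)/(2*V) (t(V) = (V + 178)/(V + V) = (178 + V)/((2*V)) = (178 + V)*(1/(2*V)) = (178 + V)/(2*V))
t(-1)/(-15652) - 17377/46555 = ((½)*(178 - 1)/(-1))/(-15652) - 17377/46555 = ((½)*(-1)*177)*(-1/15652) - 17377*1/46555 = -177/2*(-1/15652) - 17377/46555 = 177/31304 - 17377/46555 = -535729373/1457357720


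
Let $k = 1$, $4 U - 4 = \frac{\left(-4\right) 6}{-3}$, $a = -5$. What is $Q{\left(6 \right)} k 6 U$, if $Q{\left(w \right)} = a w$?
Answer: $-540$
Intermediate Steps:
$U = 3$ ($U = 1 + \frac{\left(-4\right) 6 \frac{1}{-3}}{4} = 1 + \frac{\left(-24\right) \left(- \frac{1}{3}\right)}{4} = 1 + \frac{1}{4} \cdot 8 = 1 + 2 = 3$)
$Q{\left(w \right)} = - 5 w$
$Q{\left(6 \right)} k 6 U = \left(-5\right) 6 \cdot 1 \cdot 6 \cdot 3 = - 30 \cdot 6 \cdot 3 = \left(-30\right) 18 = -540$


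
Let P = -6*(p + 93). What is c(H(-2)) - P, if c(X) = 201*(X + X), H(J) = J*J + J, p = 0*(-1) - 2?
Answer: 1350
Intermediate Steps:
p = -2 (p = 0 - 2 = -2)
H(J) = J + J² (H(J) = J² + J = J + J²)
c(X) = 402*X (c(X) = 201*(2*X) = 402*X)
P = -546 (P = -6*(-2 + 93) = -6*91 = -546)
c(H(-2)) - P = 402*(-2*(1 - 2)) - 1*(-546) = 402*(-2*(-1)) + 546 = 402*2 + 546 = 804 + 546 = 1350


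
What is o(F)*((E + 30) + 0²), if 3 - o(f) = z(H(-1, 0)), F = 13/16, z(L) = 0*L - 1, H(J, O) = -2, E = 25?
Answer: 220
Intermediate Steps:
z(L) = -1 (z(L) = 0 - 1 = -1)
F = 13/16 (F = 13*(1/16) = 13/16 ≈ 0.81250)
o(f) = 4 (o(f) = 3 - 1*(-1) = 3 + 1 = 4)
o(F)*((E + 30) + 0²) = 4*((25 + 30) + 0²) = 4*(55 + 0) = 4*55 = 220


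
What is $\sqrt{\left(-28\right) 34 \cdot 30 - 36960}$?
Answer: $12 i \sqrt{455} \approx 255.97 i$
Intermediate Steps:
$\sqrt{\left(-28\right) 34 \cdot 30 - 36960} = \sqrt{\left(-952\right) 30 - 36960} = \sqrt{-28560 - 36960} = \sqrt{-65520} = 12 i \sqrt{455}$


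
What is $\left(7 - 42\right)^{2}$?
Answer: $1225$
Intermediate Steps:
$\left(7 - 42\right)^{2} = \left(-35\right)^{2} = 1225$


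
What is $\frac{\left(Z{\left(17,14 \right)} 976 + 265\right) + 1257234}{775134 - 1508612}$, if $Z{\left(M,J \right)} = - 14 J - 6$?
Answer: $- \frac{1060347}{733478} \approx -1.4456$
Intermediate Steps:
$Z{\left(M,J \right)} = -6 - 14 J$
$\frac{\left(Z{\left(17,14 \right)} 976 + 265\right) + 1257234}{775134 - 1508612} = \frac{\left(\left(-6 - 196\right) 976 + 265\right) + 1257234}{775134 - 1508612} = \frac{\left(\left(-6 - 196\right) 976 + 265\right) + 1257234}{-733478} = \left(\left(\left(-202\right) 976 + 265\right) + 1257234\right) \left(- \frac{1}{733478}\right) = \left(\left(-197152 + 265\right) + 1257234\right) \left(- \frac{1}{733478}\right) = \left(-196887 + 1257234\right) \left(- \frac{1}{733478}\right) = 1060347 \left(- \frac{1}{733478}\right) = - \frac{1060347}{733478}$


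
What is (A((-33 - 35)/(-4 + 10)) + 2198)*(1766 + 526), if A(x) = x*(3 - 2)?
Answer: 5011840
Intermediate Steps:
A(x) = x (A(x) = x*1 = x)
(A((-33 - 35)/(-4 + 10)) + 2198)*(1766 + 526) = ((-33 - 35)/(-4 + 10) + 2198)*(1766 + 526) = (-68/6 + 2198)*2292 = (-68*⅙ + 2198)*2292 = (-34/3 + 2198)*2292 = (6560/3)*2292 = 5011840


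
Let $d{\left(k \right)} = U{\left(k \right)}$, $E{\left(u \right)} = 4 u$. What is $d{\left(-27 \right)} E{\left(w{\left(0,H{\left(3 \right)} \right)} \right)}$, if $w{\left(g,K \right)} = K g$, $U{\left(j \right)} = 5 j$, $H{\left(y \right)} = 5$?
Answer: $0$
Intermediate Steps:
$d{\left(k \right)} = 5 k$
$d{\left(-27 \right)} E{\left(w{\left(0,H{\left(3 \right)} \right)} \right)} = 5 \left(-27\right) 4 \cdot 5 \cdot 0 = - 135 \cdot 4 \cdot 0 = \left(-135\right) 0 = 0$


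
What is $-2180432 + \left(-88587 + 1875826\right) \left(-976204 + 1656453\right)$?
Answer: $1215765362079$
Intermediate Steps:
$-2180432 + \left(-88587 + 1875826\right) \left(-976204 + 1656453\right) = -2180432 + 1787239 \cdot 680249 = -2180432 + 1215767542511 = 1215765362079$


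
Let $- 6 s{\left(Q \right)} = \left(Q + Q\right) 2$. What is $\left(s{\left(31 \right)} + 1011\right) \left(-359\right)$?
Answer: $- \frac{1066589}{3} \approx -3.5553 \cdot 10^{5}$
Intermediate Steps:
$s{\left(Q \right)} = - \frac{2 Q}{3}$ ($s{\left(Q \right)} = - \frac{\left(Q + Q\right) 2}{6} = - \frac{2 Q 2}{6} = - \frac{4 Q}{6} = - \frac{2 Q}{3}$)
$\left(s{\left(31 \right)} + 1011\right) \left(-359\right) = \left(\left(- \frac{2}{3}\right) 31 + 1011\right) \left(-359\right) = \left(- \frac{62}{3} + 1011\right) \left(-359\right) = \frac{2971}{3} \left(-359\right) = - \frac{1066589}{3}$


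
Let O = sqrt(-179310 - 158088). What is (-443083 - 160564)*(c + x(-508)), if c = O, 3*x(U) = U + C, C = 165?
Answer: 207050921/3 - 603647*I*sqrt(337398) ≈ 6.9017e+7 - 3.5063e+8*I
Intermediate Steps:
x(U) = 55 + U/3 (x(U) = (U + 165)/3 = (165 + U)/3 = 55 + U/3)
O = I*sqrt(337398) (O = sqrt(-337398) = I*sqrt(337398) ≈ 580.86*I)
c = I*sqrt(337398) ≈ 580.86*I
(-443083 - 160564)*(c + x(-508)) = (-443083 - 160564)*(I*sqrt(337398) + (55 + (1/3)*(-508))) = -603647*(I*sqrt(337398) + (55 - 508/3)) = -603647*(I*sqrt(337398) - 343/3) = -603647*(-343/3 + I*sqrt(337398)) = 207050921/3 - 603647*I*sqrt(337398)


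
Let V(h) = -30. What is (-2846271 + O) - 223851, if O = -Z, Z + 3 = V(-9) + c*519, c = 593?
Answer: -3377856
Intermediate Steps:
Z = 307734 (Z = -3 + (-30 + 593*519) = -3 + (-30 + 307767) = -3 + 307737 = 307734)
O = -307734 (O = -1*307734 = -307734)
(-2846271 + O) - 223851 = (-2846271 - 307734) - 223851 = -3154005 - 223851 = -3377856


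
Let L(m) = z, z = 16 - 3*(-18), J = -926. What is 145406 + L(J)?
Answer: 145476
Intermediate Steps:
z = 70 (z = 16 + 54 = 70)
L(m) = 70
145406 + L(J) = 145406 + 70 = 145476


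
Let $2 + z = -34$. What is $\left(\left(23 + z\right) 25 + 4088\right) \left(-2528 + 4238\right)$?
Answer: $6434730$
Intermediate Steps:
$z = -36$ ($z = -2 - 34 = -36$)
$\left(\left(23 + z\right) 25 + 4088\right) \left(-2528 + 4238\right) = \left(\left(23 - 36\right) 25 + 4088\right) \left(-2528 + 4238\right) = \left(\left(-13\right) 25 + 4088\right) 1710 = \left(-325 + 4088\right) 1710 = 3763 \cdot 1710 = 6434730$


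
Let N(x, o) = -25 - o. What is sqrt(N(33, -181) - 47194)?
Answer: I*sqrt(47038) ≈ 216.88*I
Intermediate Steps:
sqrt(N(33, -181) - 47194) = sqrt((-25 - 1*(-181)) - 47194) = sqrt((-25 + 181) - 47194) = sqrt(156 - 47194) = sqrt(-47038) = I*sqrt(47038)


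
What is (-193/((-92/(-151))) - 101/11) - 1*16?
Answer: -346057/1012 ≈ -341.95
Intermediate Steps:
(-193/((-92/(-151))) - 101/11) - 1*16 = (-193/((-92*(-1/151))) - 101*1/11) - 16 = (-193/92/151 - 101/11) - 16 = (-193*151/92 - 101/11) - 16 = (-29143/92 - 101/11) - 16 = -329865/1012 - 16 = -346057/1012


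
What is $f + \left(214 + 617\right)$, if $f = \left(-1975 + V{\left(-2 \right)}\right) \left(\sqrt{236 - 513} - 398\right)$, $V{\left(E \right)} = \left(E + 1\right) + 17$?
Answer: $780513 - 1959 i \sqrt{277} \approx 7.8051 \cdot 10^{5} - 32604.0 i$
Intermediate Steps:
$V{\left(E \right)} = 18 + E$ ($V{\left(E \right)} = \left(1 + E\right) + 17 = 18 + E$)
$f = 779682 - 1959 i \sqrt{277}$ ($f = \left(-1975 + \left(18 - 2\right)\right) \left(\sqrt{236 - 513} - 398\right) = \left(-1975 + 16\right) \left(\sqrt{-277} - 398\right) = - 1959 \left(i \sqrt{277} - 398\right) = - 1959 \left(-398 + i \sqrt{277}\right) = 779682 - 1959 i \sqrt{277} \approx 7.7968 \cdot 10^{5} - 32604.0 i$)
$f + \left(214 + 617\right) = \left(779682 - 1959 i \sqrt{277}\right) + \left(214 + 617\right) = \left(779682 - 1959 i \sqrt{277}\right) + 831 = 780513 - 1959 i \sqrt{277}$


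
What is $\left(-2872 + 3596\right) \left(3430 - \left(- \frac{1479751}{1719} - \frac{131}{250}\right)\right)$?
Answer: $\frac{667602368918}{214875} \approx 3.1069 \cdot 10^{6}$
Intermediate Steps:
$\left(-2872 + 3596\right) \left(3430 - \left(- \frac{1479751}{1719} - \frac{131}{250}\right)\right) = 724 \left(3430 - \left(- \frac{131}{250} + \frac{1127}{\left(-1719\right) \frac{1}{1313}}\right)\right) = 724 \left(3430 - \left(- \frac{131}{250} + \frac{1127}{- \frac{1719}{1313}}\right)\right) = 724 \left(3430 + \left(\frac{131}{250} - - \frac{1479751}{1719}\right)\right) = 724 \left(3430 + \left(\frac{131}{250} + \frac{1479751}{1719}\right)\right) = 724 \left(3430 + \frac{370162939}{429750}\right) = 724 \cdot \frac{1844205439}{429750} = \frac{667602368918}{214875}$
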